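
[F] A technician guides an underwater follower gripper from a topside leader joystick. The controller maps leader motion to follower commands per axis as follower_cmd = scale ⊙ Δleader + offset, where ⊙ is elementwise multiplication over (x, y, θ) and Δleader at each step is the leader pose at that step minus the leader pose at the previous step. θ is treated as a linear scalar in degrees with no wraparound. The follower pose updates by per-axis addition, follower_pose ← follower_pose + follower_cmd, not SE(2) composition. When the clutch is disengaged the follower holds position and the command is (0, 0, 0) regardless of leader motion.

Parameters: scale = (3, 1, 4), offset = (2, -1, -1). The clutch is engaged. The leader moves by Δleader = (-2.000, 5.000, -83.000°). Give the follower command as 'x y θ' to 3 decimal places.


axis x: 3·-2.000 + 2 = -4.000
axis y: 1·5.000 + -1 = 4.000
axis θ: 4·-83.000 + -1 = -333.000

-4.000 4.000 -333.000


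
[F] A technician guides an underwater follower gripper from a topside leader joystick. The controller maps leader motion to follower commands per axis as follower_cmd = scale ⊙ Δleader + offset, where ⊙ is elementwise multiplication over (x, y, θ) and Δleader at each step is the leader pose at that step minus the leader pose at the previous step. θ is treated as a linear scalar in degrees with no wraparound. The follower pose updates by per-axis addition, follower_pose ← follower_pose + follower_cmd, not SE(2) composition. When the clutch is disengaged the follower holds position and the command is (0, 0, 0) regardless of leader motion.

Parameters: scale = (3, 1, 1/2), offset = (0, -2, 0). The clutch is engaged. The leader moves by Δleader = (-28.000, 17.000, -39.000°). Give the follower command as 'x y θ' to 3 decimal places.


-84.000 15.000 -19.500

axis x: 3·-28.000 + 0 = -84.000
axis y: 1·17.000 + -2 = 15.000
axis θ: 1/2·-39.000 + 0 = -19.500


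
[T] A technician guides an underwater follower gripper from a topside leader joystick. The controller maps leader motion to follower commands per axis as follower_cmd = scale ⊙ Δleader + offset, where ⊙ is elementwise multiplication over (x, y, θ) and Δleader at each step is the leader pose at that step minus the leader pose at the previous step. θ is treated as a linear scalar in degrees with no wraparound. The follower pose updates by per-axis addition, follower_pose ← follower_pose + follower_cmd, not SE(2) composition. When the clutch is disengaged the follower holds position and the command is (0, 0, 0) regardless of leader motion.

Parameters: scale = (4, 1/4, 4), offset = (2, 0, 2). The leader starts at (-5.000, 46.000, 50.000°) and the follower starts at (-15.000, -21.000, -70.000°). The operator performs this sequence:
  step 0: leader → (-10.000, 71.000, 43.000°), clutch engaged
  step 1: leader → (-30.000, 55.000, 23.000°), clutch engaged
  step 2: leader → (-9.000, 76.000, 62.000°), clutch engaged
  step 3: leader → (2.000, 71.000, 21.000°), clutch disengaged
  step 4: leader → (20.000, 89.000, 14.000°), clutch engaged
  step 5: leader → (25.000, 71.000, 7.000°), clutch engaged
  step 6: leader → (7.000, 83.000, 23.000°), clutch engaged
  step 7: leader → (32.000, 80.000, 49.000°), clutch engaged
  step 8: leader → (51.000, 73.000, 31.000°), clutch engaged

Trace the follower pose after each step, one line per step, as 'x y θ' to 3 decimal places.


-33.000 -14.750 -96.000
-111.000 -18.750 -174.000
-25.000 -13.500 -16.000
-25.000 -13.500 -16.000
49.000 -9.000 -42.000
71.000 -13.500 -68.000
1.000 -10.500 -2.000
103.000 -11.250 104.000
181.000 -13.000 34.000

step 0: Δleader=(-5.000, 25.000, -7.000°), engaged; cmd=(-18.000, 6.250, -26.000°) → follower=(-33.000, -14.750, -96.000°)
step 1: Δleader=(-20.000, -16.000, -20.000°), engaged; cmd=(-78.000, -4.000, -78.000°) → follower=(-111.000, -18.750, -174.000°)
step 2: Δleader=(21.000, 21.000, 39.000°), engaged; cmd=(86.000, 5.250, 158.000°) → follower=(-25.000, -13.500, -16.000°)
step 3: Δleader=(11.000, -5.000, -41.000°), disengaged; cmd=(0,0,0) → follower holds at (-25.000, -13.500, -16.000°)
step 4: Δleader=(18.000, 18.000, -7.000°), engaged; cmd=(74.000, 4.500, -26.000°) → follower=(49.000, -9.000, -42.000°)
step 5: Δleader=(5.000, -18.000, -7.000°), engaged; cmd=(22.000, -4.500, -26.000°) → follower=(71.000, -13.500, -68.000°)
step 6: Δleader=(-18.000, 12.000, 16.000°), engaged; cmd=(-70.000, 3.000, 66.000°) → follower=(1.000, -10.500, -2.000°)
step 7: Δleader=(25.000, -3.000, 26.000°), engaged; cmd=(102.000, -0.750, 106.000°) → follower=(103.000, -11.250, 104.000°)
step 8: Δleader=(19.000, -7.000, -18.000°), engaged; cmd=(78.000, -1.750, -70.000°) → follower=(181.000, -13.000, 34.000°)


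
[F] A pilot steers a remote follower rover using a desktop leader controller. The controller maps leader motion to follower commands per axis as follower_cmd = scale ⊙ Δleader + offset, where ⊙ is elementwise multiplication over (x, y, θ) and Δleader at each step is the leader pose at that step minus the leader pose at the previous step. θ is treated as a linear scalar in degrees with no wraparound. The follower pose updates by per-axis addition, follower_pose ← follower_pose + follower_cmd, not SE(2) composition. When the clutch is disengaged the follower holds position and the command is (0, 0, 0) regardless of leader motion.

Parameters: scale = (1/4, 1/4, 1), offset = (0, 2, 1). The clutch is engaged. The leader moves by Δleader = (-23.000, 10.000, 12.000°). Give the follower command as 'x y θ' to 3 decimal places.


axis x: 1/4·-23.000 + 0 = -5.750
axis y: 1/4·10.000 + 2 = 4.500
axis θ: 1·12.000 + 1 = 13.000

-5.750 4.500 13.000


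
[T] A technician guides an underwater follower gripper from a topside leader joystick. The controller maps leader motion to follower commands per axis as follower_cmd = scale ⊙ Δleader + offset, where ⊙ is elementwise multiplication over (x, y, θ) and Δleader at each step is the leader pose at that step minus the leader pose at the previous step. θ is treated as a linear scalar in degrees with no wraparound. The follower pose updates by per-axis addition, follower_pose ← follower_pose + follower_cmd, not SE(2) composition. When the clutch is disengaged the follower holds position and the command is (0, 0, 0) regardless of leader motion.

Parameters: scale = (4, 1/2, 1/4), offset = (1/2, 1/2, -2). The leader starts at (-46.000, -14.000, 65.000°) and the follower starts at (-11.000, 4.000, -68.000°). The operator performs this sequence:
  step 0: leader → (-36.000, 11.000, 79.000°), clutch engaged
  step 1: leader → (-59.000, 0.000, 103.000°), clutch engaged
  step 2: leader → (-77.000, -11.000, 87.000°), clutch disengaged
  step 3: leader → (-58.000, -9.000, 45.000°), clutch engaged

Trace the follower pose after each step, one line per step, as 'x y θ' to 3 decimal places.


step 0: Δleader=(10.000, 25.000, 14.000°), engaged; cmd=(40.500, 13.000, 1.500°) → follower=(29.500, 17.000, -66.500°)
step 1: Δleader=(-23.000, -11.000, 24.000°), engaged; cmd=(-91.500, -5.000, 4.000°) → follower=(-62.000, 12.000, -62.500°)
step 2: Δleader=(-18.000, -11.000, -16.000°), disengaged; cmd=(0,0,0) → follower holds at (-62.000, 12.000, -62.500°)
step 3: Δleader=(19.000, 2.000, -42.000°), engaged; cmd=(76.500, 1.500, -12.500°) → follower=(14.500, 13.500, -75.000°)

29.500 17.000 -66.500
-62.000 12.000 -62.500
-62.000 12.000 -62.500
14.500 13.500 -75.000


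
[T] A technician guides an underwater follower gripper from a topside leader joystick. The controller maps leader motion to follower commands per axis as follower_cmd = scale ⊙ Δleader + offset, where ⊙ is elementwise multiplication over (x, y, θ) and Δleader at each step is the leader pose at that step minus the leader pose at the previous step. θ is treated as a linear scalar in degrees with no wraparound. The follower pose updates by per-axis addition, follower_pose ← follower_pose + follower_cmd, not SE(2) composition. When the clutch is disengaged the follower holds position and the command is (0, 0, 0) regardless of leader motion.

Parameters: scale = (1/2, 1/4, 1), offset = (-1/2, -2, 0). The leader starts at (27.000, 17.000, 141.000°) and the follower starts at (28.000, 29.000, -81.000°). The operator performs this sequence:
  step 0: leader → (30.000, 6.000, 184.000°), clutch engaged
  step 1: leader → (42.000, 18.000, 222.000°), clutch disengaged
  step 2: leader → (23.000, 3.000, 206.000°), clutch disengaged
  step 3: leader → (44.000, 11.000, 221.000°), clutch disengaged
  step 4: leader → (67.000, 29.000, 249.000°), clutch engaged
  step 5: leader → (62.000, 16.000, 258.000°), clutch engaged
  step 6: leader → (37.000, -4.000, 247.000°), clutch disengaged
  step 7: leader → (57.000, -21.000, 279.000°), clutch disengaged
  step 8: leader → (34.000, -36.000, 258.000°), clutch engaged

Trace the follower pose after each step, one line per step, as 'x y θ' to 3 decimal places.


29.000 24.250 -38.000
29.000 24.250 -38.000
29.000 24.250 -38.000
29.000 24.250 -38.000
40.000 26.750 -10.000
37.000 21.500 -1.000
37.000 21.500 -1.000
37.000 21.500 -1.000
25.000 15.750 -22.000

step 0: Δleader=(3.000, -11.000, 43.000°), engaged; cmd=(1.000, -4.750, 43.000°) → follower=(29.000, 24.250, -38.000°)
step 1: Δleader=(12.000, 12.000, 38.000°), disengaged; cmd=(0,0,0) → follower holds at (29.000, 24.250, -38.000°)
step 2: Δleader=(-19.000, -15.000, -16.000°), disengaged; cmd=(0,0,0) → follower holds at (29.000, 24.250, -38.000°)
step 3: Δleader=(21.000, 8.000, 15.000°), disengaged; cmd=(0,0,0) → follower holds at (29.000, 24.250, -38.000°)
step 4: Δleader=(23.000, 18.000, 28.000°), engaged; cmd=(11.000, 2.500, 28.000°) → follower=(40.000, 26.750, -10.000°)
step 5: Δleader=(-5.000, -13.000, 9.000°), engaged; cmd=(-3.000, -5.250, 9.000°) → follower=(37.000, 21.500, -1.000°)
step 6: Δleader=(-25.000, -20.000, -11.000°), disengaged; cmd=(0,0,0) → follower holds at (37.000, 21.500, -1.000°)
step 7: Δleader=(20.000, -17.000, 32.000°), disengaged; cmd=(0,0,0) → follower holds at (37.000, 21.500, -1.000°)
step 8: Δleader=(-23.000, -15.000, -21.000°), engaged; cmd=(-12.000, -5.750, -21.000°) → follower=(25.000, 15.750, -22.000°)


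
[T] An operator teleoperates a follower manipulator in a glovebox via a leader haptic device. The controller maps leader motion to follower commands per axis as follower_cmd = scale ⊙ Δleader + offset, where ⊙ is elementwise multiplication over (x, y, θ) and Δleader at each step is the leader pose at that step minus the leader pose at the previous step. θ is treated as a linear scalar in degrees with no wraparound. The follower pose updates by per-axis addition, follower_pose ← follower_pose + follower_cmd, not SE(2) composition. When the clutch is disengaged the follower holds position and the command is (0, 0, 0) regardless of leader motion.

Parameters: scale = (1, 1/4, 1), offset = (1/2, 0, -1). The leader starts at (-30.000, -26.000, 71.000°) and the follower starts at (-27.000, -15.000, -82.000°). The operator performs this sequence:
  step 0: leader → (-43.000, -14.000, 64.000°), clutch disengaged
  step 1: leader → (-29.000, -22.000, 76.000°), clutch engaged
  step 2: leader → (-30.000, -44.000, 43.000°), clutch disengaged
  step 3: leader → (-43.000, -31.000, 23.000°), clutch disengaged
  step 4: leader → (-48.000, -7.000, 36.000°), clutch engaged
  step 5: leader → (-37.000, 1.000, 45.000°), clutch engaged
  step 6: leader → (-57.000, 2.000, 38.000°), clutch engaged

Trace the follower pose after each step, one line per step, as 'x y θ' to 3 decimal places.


step 0: Δleader=(-13.000, 12.000, -7.000°), disengaged; cmd=(0,0,0) → follower holds at (-27.000, -15.000, -82.000°)
step 1: Δleader=(14.000, -8.000, 12.000°), engaged; cmd=(14.500, -2.000, 11.000°) → follower=(-12.500, -17.000, -71.000°)
step 2: Δleader=(-1.000, -22.000, -33.000°), disengaged; cmd=(0,0,0) → follower holds at (-12.500, -17.000, -71.000°)
step 3: Δleader=(-13.000, 13.000, -20.000°), disengaged; cmd=(0,0,0) → follower holds at (-12.500, -17.000, -71.000°)
step 4: Δleader=(-5.000, 24.000, 13.000°), engaged; cmd=(-4.500, 6.000, 12.000°) → follower=(-17.000, -11.000, -59.000°)
step 5: Δleader=(11.000, 8.000, 9.000°), engaged; cmd=(11.500, 2.000, 8.000°) → follower=(-5.500, -9.000, -51.000°)
step 6: Δleader=(-20.000, 1.000, -7.000°), engaged; cmd=(-19.500, 0.250, -8.000°) → follower=(-25.000, -8.750, -59.000°)

-27.000 -15.000 -82.000
-12.500 -17.000 -71.000
-12.500 -17.000 -71.000
-12.500 -17.000 -71.000
-17.000 -11.000 -59.000
-5.500 -9.000 -51.000
-25.000 -8.750 -59.000


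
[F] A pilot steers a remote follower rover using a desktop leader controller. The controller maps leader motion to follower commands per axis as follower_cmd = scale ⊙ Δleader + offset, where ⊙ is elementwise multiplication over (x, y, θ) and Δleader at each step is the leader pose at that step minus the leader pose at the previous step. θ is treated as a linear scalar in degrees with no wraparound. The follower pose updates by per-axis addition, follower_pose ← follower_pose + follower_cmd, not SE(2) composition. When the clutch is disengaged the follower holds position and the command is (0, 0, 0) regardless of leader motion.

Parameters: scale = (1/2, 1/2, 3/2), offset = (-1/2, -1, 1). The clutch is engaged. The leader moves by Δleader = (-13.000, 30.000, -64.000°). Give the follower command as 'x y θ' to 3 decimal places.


-7.000 14.000 -95.000

axis x: 1/2·-13.000 + -1/2 = -7.000
axis y: 1/2·30.000 + -1 = 14.000
axis θ: 3/2·-64.000 + 1 = -95.000


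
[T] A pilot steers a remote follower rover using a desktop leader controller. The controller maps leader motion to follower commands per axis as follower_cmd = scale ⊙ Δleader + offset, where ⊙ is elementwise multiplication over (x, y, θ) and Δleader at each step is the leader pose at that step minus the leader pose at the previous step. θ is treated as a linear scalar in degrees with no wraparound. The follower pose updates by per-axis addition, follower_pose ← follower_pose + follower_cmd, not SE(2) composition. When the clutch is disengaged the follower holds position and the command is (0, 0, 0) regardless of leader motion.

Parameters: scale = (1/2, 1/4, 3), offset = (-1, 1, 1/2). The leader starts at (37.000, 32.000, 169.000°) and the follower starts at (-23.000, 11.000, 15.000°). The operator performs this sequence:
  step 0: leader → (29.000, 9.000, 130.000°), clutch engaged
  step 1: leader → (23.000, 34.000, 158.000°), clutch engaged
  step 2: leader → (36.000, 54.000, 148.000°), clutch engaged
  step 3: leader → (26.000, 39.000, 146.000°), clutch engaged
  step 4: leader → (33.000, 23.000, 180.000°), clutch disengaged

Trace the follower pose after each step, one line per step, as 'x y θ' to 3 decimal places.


-28.000 6.250 -101.500
-32.000 13.500 -17.000
-26.500 19.500 -46.500
-32.500 16.750 -52.000
-32.500 16.750 -52.000

step 0: Δleader=(-8.000, -23.000, -39.000°), engaged; cmd=(-5.000, -4.750, -116.500°) → follower=(-28.000, 6.250, -101.500°)
step 1: Δleader=(-6.000, 25.000, 28.000°), engaged; cmd=(-4.000, 7.250, 84.500°) → follower=(-32.000, 13.500, -17.000°)
step 2: Δleader=(13.000, 20.000, -10.000°), engaged; cmd=(5.500, 6.000, -29.500°) → follower=(-26.500, 19.500, -46.500°)
step 3: Δleader=(-10.000, -15.000, -2.000°), engaged; cmd=(-6.000, -2.750, -5.500°) → follower=(-32.500, 16.750, -52.000°)
step 4: Δleader=(7.000, -16.000, 34.000°), disengaged; cmd=(0,0,0) → follower holds at (-32.500, 16.750, -52.000°)


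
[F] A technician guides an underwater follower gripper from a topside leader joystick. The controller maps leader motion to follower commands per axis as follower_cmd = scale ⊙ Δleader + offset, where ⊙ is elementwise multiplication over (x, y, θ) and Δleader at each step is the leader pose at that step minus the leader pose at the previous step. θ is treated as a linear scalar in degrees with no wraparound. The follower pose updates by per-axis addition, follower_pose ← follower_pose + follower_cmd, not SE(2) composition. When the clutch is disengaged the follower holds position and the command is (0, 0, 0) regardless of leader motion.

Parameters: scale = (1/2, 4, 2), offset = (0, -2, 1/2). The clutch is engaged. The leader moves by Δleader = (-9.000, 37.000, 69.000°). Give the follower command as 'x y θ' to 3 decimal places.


-4.500 146.000 138.500

axis x: 1/2·-9.000 + 0 = -4.500
axis y: 4·37.000 + -2 = 146.000
axis θ: 2·69.000 + 1/2 = 138.500


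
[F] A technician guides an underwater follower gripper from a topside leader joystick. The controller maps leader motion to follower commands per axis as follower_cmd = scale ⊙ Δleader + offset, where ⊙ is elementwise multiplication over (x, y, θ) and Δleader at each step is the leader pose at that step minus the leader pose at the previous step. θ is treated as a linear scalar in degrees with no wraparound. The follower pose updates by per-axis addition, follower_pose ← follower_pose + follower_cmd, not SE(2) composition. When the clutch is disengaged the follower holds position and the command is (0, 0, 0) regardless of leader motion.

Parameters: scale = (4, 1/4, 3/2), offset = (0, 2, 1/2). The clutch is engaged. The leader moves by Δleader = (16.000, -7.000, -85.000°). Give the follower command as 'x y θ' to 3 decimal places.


axis x: 4·16.000 + 0 = 64.000
axis y: 1/4·-7.000 + 2 = 0.250
axis θ: 3/2·-85.000 + 1/2 = -127.000

64.000 0.250 -127.000


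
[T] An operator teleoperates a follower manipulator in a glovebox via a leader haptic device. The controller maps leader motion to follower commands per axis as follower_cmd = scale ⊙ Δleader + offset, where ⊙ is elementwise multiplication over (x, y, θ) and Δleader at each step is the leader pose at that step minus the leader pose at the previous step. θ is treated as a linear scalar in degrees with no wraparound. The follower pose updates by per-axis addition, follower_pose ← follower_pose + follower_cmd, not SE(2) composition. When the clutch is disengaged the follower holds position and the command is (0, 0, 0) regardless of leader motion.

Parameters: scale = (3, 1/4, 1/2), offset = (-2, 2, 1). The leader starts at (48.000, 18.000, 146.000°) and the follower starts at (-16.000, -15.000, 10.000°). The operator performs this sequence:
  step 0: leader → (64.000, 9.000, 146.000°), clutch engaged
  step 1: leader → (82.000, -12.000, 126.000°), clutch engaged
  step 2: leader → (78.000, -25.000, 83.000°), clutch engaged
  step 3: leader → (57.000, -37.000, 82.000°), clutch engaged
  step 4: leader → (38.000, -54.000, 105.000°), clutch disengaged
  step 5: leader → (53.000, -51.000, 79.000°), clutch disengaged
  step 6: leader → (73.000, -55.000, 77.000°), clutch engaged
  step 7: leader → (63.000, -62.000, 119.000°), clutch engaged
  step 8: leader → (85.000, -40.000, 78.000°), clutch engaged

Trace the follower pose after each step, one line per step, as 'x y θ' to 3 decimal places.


step 0: Δleader=(16.000, -9.000, 0.000°), engaged; cmd=(46.000, -0.250, 1.000°) → follower=(30.000, -15.250, 11.000°)
step 1: Δleader=(18.000, -21.000, -20.000°), engaged; cmd=(52.000, -3.250, -9.000°) → follower=(82.000, -18.500, 2.000°)
step 2: Δleader=(-4.000, -13.000, -43.000°), engaged; cmd=(-14.000, -1.250, -20.500°) → follower=(68.000, -19.750, -18.500°)
step 3: Δleader=(-21.000, -12.000, -1.000°), engaged; cmd=(-65.000, -1.000, 0.500°) → follower=(3.000, -20.750, -18.000°)
step 4: Δleader=(-19.000, -17.000, 23.000°), disengaged; cmd=(0,0,0) → follower holds at (3.000, -20.750, -18.000°)
step 5: Δleader=(15.000, 3.000, -26.000°), disengaged; cmd=(0,0,0) → follower holds at (3.000, -20.750, -18.000°)
step 6: Δleader=(20.000, -4.000, -2.000°), engaged; cmd=(58.000, 1.000, 0.000°) → follower=(61.000, -19.750, -18.000°)
step 7: Δleader=(-10.000, -7.000, 42.000°), engaged; cmd=(-32.000, 0.250, 22.000°) → follower=(29.000, -19.500, 4.000°)
step 8: Δleader=(22.000, 22.000, -41.000°), engaged; cmd=(64.000, 7.500, -19.500°) → follower=(93.000, -12.000, -15.500°)

30.000 -15.250 11.000
82.000 -18.500 2.000
68.000 -19.750 -18.500
3.000 -20.750 -18.000
3.000 -20.750 -18.000
3.000 -20.750 -18.000
61.000 -19.750 -18.000
29.000 -19.500 4.000
93.000 -12.000 -15.500


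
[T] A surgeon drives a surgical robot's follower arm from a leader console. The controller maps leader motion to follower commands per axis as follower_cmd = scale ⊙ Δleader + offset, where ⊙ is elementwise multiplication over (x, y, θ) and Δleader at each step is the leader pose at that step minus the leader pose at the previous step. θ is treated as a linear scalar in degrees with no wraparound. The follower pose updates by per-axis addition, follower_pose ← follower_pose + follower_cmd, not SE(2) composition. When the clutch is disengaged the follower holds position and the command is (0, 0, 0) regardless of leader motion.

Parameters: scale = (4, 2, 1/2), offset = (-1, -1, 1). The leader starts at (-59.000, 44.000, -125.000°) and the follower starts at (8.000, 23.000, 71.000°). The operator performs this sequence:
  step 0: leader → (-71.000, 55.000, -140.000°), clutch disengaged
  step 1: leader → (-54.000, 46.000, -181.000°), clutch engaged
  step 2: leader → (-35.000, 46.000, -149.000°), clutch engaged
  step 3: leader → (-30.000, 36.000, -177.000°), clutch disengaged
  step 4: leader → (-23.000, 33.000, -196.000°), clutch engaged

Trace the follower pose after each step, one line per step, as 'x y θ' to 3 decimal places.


8.000 23.000 71.000
75.000 4.000 51.500
150.000 3.000 68.500
150.000 3.000 68.500
177.000 -4.000 60.000

step 0: Δleader=(-12.000, 11.000, -15.000°), disengaged; cmd=(0,0,0) → follower holds at (8.000, 23.000, 71.000°)
step 1: Δleader=(17.000, -9.000, -41.000°), engaged; cmd=(67.000, -19.000, -19.500°) → follower=(75.000, 4.000, 51.500°)
step 2: Δleader=(19.000, 0.000, 32.000°), engaged; cmd=(75.000, -1.000, 17.000°) → follower=(150.000, 3.000, 68.500°)
step 3: Δleader=(5.000, -10.000, -28.000°), disengaged; cmd=(0,0,0) → follower holds at (150.000, 3.000, 68.500°)
step 4: Δleader=(7.000, -3.000, -19.000°), engaged; cmd=(27.000, -7.000, -8.500°) → follower=(177.000, -4.000, 60.000°)


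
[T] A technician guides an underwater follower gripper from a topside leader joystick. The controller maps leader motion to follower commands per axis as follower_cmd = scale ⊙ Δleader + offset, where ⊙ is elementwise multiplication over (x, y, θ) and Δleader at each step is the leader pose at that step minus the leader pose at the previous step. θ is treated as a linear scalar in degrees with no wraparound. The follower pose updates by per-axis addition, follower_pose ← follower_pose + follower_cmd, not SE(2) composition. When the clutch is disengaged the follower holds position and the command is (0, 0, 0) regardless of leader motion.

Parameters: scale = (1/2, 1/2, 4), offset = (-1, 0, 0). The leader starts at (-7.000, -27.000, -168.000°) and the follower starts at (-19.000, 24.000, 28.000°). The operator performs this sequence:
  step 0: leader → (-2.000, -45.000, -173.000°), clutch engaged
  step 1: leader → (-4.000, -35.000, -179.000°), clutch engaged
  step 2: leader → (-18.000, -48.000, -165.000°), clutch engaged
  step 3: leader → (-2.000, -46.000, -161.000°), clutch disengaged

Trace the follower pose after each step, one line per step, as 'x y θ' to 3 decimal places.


step 0: Δleader=(5.000, -18.000, -5.000°), engaged; cmd=(1.500, -9.000, -20.000°) → follower=(-17.500, 15.000, 8.000°)
step 1: Δleader=(-2.000, 10.000, -6.000°), engaged; cmd=(-2.000, 5.000, -24.000°) → follower=(-19.500, 20.000, -16.000°)
step 2: Δleader=(-14.000, -13.000, 14.000°), engaged; cmd=(-8.000, -6.500, 56.000°) → follower=(-27.500, 13.500, 40.000°)
step 3: Δleader=(16.000, 2.000, 4.000°), disengaged; cmd=(0,0,0) → follower holds at (-27.500, 13.500, 40.000°)

-17.500 15.000 8.000
-19.500 20.000 -16.000
-27.500 13.500 40.000
-27.500 13.500 40.000


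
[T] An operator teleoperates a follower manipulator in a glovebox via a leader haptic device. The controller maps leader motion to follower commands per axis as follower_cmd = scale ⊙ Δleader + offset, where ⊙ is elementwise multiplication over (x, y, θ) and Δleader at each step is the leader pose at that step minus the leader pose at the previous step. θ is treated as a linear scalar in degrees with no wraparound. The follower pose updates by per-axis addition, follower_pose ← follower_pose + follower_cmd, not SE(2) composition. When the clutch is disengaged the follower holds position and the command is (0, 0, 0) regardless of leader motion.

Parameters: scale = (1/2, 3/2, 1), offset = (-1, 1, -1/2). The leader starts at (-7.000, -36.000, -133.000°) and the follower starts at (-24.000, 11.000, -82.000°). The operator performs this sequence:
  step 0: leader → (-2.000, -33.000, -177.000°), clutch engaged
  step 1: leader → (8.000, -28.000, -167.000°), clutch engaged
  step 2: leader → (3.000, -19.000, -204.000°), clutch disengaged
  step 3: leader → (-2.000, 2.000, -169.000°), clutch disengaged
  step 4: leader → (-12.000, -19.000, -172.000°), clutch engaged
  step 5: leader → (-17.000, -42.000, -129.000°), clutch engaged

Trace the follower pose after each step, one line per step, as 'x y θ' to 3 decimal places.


step 0: Δleader=(5.000, 3.000, -44.000°), engaged; cmd=(1.500, 5.500, -44.500°) → follower=(-22.500, 16.500, -126.500°)
step 1: Δleader=(10.000, 5.000, 10.000°), engaged; cmd=(4.000, 8.500, 9.500°) → follower=(-18.500, 25.000, -117.000°)
step 2: Δleader=(-5.000, 9.000, -37.000°), disengaged; cmd=(0,0,0) → follower holds at (-18.500, 25.000, -117.000°)
step 3: Δleader=(-5.000, 21.000, 35.000°), disengaged; cmd=(0,0,0) → follower holds at (-18.500, 25.000, -117.000°)
step 4: Δleader=(-10.000, -21.000, -3.000°), engaged; cmd=(-6.000, -30.500, -3.500°) → follower=(-24.500, -5.500, -120.500°)
step 5: Δleader=(-5.000, -23.000, 43.000°), engaged; cmd=(-3.500, -33.500, 42.500°) → follower=(-28.000, -39.000, -78.000°)

-22.500 16.500 -126.500
-18.500 25.000 -117.000
-18.500 25.000 -117.000
-18.500 25.000 -117.000
-24.500 -5.500 -120.500
-28.000 -39.000 -78.000


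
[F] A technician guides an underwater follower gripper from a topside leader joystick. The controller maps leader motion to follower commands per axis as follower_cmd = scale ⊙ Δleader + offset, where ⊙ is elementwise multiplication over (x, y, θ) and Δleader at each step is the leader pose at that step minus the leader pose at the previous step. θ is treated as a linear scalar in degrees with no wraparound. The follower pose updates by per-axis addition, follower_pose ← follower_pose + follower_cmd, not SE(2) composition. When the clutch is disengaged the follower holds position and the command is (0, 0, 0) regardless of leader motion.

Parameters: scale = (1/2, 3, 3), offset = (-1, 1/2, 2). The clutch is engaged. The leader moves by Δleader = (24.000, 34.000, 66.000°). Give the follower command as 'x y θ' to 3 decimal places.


11.000 102.500 200.000

axis x: 1/2·24.000 + -1 = 11.000
axis y: 3·34.000 + 1/2 = 102.500
axis θ: 3·66.000 + 2 = 200.000


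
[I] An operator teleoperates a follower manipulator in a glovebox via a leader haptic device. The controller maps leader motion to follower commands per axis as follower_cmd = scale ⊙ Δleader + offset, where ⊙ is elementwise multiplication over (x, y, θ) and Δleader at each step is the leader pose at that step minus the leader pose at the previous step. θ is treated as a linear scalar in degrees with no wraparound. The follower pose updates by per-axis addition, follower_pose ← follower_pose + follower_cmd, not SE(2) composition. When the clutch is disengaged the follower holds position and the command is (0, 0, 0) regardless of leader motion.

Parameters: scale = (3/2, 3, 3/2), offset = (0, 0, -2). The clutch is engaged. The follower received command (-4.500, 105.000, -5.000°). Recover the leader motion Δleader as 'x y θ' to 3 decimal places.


-3.000 35.000 -2.000

axis x: (-4.500 − 0) / (3/2) = -3.000
axis y: (105.000 − 0) / (3) = 35.000
axis θ: (-5.000 − -2) / (3/2) = -2.000


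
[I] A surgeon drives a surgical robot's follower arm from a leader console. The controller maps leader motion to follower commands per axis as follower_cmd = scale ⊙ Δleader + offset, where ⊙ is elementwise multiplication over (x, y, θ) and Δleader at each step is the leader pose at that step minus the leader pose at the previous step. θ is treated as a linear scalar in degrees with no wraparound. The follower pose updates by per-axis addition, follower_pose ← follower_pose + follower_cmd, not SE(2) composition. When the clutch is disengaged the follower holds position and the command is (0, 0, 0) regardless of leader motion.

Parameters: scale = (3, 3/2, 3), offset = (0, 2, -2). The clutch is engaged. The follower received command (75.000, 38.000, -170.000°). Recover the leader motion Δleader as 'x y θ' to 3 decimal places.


axis x: (75.000 − 0) / (3) = 25.000
axis y: (38.000 − 2) / (3/2) = 24.000
axis θ: (-170.000 − -2) / (3) = -56.000

25.000 24.000 -56.000


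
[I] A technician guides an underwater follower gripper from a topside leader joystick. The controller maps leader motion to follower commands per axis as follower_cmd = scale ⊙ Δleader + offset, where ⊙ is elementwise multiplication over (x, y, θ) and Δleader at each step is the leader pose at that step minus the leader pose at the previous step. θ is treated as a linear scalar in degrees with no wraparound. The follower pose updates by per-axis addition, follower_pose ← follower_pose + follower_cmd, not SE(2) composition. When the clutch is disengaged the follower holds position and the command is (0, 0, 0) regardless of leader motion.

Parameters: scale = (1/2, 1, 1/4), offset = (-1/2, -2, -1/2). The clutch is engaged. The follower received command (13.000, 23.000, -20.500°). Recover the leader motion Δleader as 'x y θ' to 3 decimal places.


axis x: (13.000 − -1/2) / (1/2) = 27.000
axis y: (23.000 − -2) / (1) = 25.000
axis θ: (-20.500 − -1/2) / (1/4) = -80.000

27.000 25.000 -80.000


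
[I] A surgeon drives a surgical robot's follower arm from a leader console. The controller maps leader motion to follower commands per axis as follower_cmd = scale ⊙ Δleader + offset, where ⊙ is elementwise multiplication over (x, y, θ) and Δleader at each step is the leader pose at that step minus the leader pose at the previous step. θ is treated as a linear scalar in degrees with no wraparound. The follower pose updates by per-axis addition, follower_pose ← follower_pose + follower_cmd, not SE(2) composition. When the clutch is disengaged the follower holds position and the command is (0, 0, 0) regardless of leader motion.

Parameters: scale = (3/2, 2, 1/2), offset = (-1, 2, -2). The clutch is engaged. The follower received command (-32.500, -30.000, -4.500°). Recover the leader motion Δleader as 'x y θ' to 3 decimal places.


axis x: (-32.500 − -1) / (3/2) = -21.000
axis y: (-30.000 − 2) / (2) = -16.000
axis θ: (-4.500 − -2) / (1/2) = -5.000

-21.000 -16.000 -5.000


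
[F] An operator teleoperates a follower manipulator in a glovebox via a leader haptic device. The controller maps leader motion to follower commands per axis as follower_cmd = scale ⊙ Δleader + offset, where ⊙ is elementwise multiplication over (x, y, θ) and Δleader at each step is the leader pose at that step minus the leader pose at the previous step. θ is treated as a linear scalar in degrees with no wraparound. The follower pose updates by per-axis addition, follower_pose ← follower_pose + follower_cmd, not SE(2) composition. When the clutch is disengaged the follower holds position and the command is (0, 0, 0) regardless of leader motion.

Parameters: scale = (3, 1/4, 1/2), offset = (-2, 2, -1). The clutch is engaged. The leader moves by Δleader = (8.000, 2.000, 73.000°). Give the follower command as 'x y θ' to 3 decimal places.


axis x: 3·8.000 + -2 = 22.000
axis y: 1/4·2.000 + 2 = 2.500
axis θ: 1/2·73.000 + -1 = 35.500

22.000 2.500 35.500


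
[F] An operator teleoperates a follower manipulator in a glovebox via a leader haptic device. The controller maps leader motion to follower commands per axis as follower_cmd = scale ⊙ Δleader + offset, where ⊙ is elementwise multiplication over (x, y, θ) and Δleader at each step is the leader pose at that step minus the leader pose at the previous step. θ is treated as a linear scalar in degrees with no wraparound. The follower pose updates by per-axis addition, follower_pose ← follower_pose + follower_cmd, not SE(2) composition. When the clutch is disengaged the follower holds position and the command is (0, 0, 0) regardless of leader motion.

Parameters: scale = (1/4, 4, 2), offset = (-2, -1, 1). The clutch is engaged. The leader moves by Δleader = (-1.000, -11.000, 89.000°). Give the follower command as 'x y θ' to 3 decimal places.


axis x: 1/4·-1.000 + -2 = -2.250
axis y: 4·-11.000 + -1 = -45.000
axis θ: 2·89.000 + 1 = 179.000

-2.250 -45.000 179.000


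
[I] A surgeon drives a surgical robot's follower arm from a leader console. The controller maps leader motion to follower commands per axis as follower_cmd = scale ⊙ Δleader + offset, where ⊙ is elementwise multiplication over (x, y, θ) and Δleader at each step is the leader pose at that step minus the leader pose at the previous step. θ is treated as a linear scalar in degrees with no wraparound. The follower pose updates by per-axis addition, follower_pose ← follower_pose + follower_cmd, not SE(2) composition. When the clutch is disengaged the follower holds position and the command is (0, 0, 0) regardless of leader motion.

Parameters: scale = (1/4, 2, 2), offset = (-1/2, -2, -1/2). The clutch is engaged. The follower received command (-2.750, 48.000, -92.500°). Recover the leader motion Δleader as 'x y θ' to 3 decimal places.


-9.000 25.000 -46.000

axis x: (-2.750 − -1/2) / (1/4) = -9.000
axis y: (48.000 − -2) / (2) = 25.000
axis θ: (-92.500 − -1/2) / (2) = -46.000


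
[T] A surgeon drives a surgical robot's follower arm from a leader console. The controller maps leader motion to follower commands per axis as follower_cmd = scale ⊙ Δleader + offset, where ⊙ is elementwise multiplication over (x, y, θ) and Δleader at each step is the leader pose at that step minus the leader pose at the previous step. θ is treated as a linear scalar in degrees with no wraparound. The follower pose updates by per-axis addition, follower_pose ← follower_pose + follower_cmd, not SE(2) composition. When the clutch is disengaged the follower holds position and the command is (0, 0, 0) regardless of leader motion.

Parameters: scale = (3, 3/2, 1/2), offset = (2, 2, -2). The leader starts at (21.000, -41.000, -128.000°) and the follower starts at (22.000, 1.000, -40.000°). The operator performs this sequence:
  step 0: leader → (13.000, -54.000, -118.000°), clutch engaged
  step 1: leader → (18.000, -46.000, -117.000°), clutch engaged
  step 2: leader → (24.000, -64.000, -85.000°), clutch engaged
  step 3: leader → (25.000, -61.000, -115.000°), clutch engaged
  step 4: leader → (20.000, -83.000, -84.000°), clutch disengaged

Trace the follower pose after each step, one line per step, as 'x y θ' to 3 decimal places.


0.000 -16.500 -37.000
17.000 -2.500 -38.500
37.000 -27.500 -24.500
42.000 -21.000 -41.500
42.000 -21.000 -41.500

step 0: Δleader=(-8.000, -13.000, 10.000°), engaged; cmd=(-22.000, -17.500, 3.000°) → follower=(0.000, -16.500, -37.000°)
step 1: Δleader=(5.000, 8.000, 1.000°), engaged; cmd=(17.000, 14.000, -1.500°) → follower=(17.000, -2.500, -38.500°)
step 2: Δleader=(6.000, -18.000, 32.000°), engaged; cmd=(20.000, -25.000, 14.000°) → follower=(37.000, -27.500, -24.500°)
step 3: Δleader=(1.000, 3.000, -30.000°), engaged; cmd=(5.000, 6.500, -17.000°) → follower=(42.000, -21.000, -41.500°)
step 4: Δleader=(-5.000, -22.000, 31.000°), disengaged; cmd=(0,0,0) → follower holds at (42.000, -21.000, -41.500°)


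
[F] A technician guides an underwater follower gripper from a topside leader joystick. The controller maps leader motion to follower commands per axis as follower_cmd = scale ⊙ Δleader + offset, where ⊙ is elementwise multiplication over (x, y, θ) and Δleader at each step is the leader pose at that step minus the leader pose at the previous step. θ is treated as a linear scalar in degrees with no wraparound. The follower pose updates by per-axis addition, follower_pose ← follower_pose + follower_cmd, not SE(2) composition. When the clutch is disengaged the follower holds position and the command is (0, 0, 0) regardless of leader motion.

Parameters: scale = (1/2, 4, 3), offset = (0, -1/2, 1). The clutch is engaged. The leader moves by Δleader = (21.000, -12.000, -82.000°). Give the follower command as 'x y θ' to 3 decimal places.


10.500 -48.500 -245.000

axis x: 1/2·21.000 + 0 = 10.500
axis y: 4·-12.000 + -1/2 = -48.500
axis θ: 3·-82.000 + 1 = -245.000


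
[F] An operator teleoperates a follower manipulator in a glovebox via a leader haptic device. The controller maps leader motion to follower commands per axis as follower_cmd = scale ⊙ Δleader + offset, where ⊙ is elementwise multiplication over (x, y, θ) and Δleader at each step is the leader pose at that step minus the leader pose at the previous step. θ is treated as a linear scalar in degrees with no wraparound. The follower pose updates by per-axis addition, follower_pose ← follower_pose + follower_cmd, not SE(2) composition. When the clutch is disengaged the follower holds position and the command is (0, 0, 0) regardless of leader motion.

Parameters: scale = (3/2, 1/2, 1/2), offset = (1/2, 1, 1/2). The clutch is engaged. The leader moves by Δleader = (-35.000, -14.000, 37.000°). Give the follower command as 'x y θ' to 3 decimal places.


axis x: 3/2·-35.000 + 1/2 = -52.000
axis y: 1/2·-14.000 + 1 = -6.000
axis θ: 1/2·37.000 + 1/2 = 19.000

-52.000 -6.000 19.000


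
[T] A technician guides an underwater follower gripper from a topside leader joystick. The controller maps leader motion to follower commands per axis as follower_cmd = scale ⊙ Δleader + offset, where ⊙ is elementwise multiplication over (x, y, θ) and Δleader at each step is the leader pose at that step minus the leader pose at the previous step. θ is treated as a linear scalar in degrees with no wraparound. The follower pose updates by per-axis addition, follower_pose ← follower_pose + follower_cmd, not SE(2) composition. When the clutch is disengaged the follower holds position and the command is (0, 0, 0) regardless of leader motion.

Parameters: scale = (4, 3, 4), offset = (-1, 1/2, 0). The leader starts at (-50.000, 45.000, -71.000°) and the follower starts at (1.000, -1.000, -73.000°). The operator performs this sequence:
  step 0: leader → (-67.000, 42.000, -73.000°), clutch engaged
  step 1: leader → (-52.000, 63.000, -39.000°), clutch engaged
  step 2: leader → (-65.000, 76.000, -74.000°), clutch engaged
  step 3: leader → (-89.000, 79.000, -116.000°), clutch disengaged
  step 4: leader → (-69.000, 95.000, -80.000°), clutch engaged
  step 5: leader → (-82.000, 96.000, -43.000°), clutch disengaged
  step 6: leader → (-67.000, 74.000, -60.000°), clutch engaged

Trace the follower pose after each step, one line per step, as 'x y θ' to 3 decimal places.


-68.000 -9.500 -81.000
-9.000 54.000 55.000
-62.000 93.500 -85.000
-62.000 93.500 -85.000
17.000 142.000 59.000
17.000 142.000 59.000
76.000 76.500 -9.000

step 0: Δleader=(-17.000, -3.000, -2.000°), engaged; cmd=(-69.000, -8.500, -8.000°) → follower=(-68.000, -9.500, -81.000°)
step 1: Δleader=(15.000, 21.000, 34.000°), engaged; cmd=(59.000, 63.500, 136.000°) → follower=(-9.000, 54.000, 55.000°)
step 2: Δleader=(-13.000, 13.000, -35.000°), engaged; cmd=(-53.000, 39.500, -140.000°) → follower=(-62.000, 93.500, -85.000°)
step 3: Δleader=(-24.000, 3.000, -42.000°), disengaged; cmd=(0,0,0) → follower holds at (-62.000, 93.500, -85.000°)
step 4: Δleader=(20.000, 16.000, 36.000°), engaged; cmd=(79.000, 48.500, 144.000°) → follower=(17.000, 142.000, 59.000°)
step 5: Δleader=(-13.000, 1.000, 37.000°), disengaged; cmd=(0,0,0) → follower holds at (17.000, 142.000, 59.000°)
step 6: Δleader=(15.000, -22.000, -17.000°), engaged; cmd=(59.000, -65.500, -68.000°) → follower=(76.000, 76.500, -9.000°)
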